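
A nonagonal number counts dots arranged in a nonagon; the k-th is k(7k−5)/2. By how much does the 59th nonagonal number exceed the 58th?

407

Consecutive nonagonal numbers differ by 7n − 6: here 7·59 − 6 = 407.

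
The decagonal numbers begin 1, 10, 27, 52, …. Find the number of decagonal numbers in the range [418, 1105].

The n-th decagonal number is n(4n−3).
Smallest index with value ≥ 418: n = 11 (giving 451).
Largest index with value ≤ 1105: n = 17 (giving 1105).
Indices 11 through 17: 7 terms.

7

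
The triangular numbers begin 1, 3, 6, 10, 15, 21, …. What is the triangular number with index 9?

The 9th triangular number is n(n+1)/2 with n = 9.
9·10/2 = 90/2 = 45.

45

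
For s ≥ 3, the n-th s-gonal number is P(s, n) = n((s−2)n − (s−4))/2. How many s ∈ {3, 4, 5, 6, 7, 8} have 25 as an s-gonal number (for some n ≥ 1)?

1

s = 3: P(3, 6) = 21 and P(3, 7) = 28; 25 is not s-gonal.
s = 4: P(4, 5) = 25. ✓
s = 5: P(5, 4) = 22 and P(5, 5) = 35; 25 is not s-gonal.
s = 6: P(6, 3) = 15 and P(6, 4) = 28; 25 is not s-gonal.
s = 7: P(7, 3) = 18 and P(7, 4) = 34; 25 is not s-gonal.
s = 8: P(8, 3) = 21 and P(8, 4) = 40; 25 is not s-gonal.
Hits: s ∈ {4} → 1.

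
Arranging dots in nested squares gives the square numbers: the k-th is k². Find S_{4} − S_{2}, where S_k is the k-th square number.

12

4² = 16 and 2² = 4.
Difference: 16 − 4 = 12.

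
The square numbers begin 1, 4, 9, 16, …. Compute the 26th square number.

The 26th square number is n² with n = 26.
26² = 676.

676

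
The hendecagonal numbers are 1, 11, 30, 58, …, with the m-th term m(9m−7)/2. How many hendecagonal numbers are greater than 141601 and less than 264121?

65

The n-th hendecagonal number is n(9n−7)/2.
Smallest index with value > 141601: n = 178 (giving 141955).
Largest index with value < 264121: n = 242 (giving 262691).
Indices 178 through 242: 65 terms.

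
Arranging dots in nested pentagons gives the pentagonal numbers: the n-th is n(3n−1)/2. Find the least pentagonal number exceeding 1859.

1926

Solve n(3n−1)/2 > 1859 for integer n.
The largest n with value ≤ 1859 is 35 (since 1820 ≤ 1859 < 1926), so the first above is n = 36, value 1926.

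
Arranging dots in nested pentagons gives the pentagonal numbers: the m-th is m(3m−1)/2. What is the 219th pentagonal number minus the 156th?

219·(3·219 − 1)/2 = 71832 and 156·(3·156 − 1)/2 = 36426.
Difference: 71832 − 36426 = 35406.

35406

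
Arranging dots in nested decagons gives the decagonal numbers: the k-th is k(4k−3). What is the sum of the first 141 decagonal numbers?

Σ i(4i−3) = 4Σi² − 3Σi over i = 1..141.
Σi = 10011 and Σi² = 944371.
4·944371 − 3·10011 = 3747451.

3747451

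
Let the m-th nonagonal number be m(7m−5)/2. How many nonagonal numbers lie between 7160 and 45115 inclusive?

The n-th nonagonal number is n(7n−5)/2.
Smallest index with value ≥ 7160: n = 46 (giving 7291).
Largest index with value ≤ 45115: n = 113 (giving 44409).
Indices 46 through 113: 68 terms.

68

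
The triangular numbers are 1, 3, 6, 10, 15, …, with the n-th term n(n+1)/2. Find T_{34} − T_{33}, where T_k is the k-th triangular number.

Consecutive triangular numbers differ by n: T_{34} − T_{33} = 34.

34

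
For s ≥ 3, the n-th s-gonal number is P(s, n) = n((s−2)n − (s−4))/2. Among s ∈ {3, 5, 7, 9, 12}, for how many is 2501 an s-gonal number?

s = 3: P(3, 70) = 2485 and P(3, 71) = 2556; 2501 is not s-gonal.
s = 5: P(5, 41) = 2501. ✓
s = 7: P(7, 31) = 2356 and P(7, 32) = 2512; 2501 is not s-gonal.
s = 9: P(9, 27) = 2484 and P(9, 28) = 2674; 2501 is not s-gonal.
s = 12: P(12, 22) = 2332 and P(12, 23) = 2553; 2501 is not s-gonal.
Hits: s ∈ {5} → 1.

1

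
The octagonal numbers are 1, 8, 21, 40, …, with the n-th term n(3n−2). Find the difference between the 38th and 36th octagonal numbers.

440

38·(3·38 − 2) = 4256 and 36·(3·36 − 2) = 3816.
Difference: 4256 − 3816 = 440.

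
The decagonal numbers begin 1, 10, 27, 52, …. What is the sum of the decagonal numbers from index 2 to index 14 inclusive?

3744

Σ i(4i−3) = 4Σi² − 3Σi over i = 2..14.
Σi = 105 − 1 = 104 and Σi² = 1015 − 1 = 1014.
4·1014 − 3·104 = 3744.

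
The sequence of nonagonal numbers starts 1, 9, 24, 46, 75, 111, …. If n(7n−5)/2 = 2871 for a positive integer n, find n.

29

Set n(7n−5)/2 = 2871, giving 7n² − 5n − 5742 = 0.
The discriminant is 25 + 56·2871 = 160801, and √160801 = 401.
So n = (5 + 401) / 14 = 406/14 = 29.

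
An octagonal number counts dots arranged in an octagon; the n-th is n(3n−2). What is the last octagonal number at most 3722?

3605

Solve n(3n−2) ≤ 3722 for integer n.
n = 35 gives 3605 ≤ 3722, while n = 36 gives 3816 > 3722; so the answer is 3605.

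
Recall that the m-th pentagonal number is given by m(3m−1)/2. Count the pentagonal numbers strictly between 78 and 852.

The n-th pentagonal number is n(3n−1)/2.
Smallest index with value > 78: n = 8 (giving 92).
Largest index with value < 852: n = 23 (giving 782).
Indices 8 through 23: 16 terms.

16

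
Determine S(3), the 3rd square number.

9

The 3rd square number is n² with n = 3.
3² = 9.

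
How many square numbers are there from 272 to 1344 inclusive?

The n-th square number is n².
Smallest index with value ≥ 272: n = 17 (giving 289).
Largest index with value ≤ 1344: n = 36 (giving 1296).
Indices 17 through 36: 20 terms.

20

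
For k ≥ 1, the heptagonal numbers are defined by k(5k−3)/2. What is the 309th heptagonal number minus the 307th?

3077

309·(5·309 − 3)/2 = 238239 and 307·(5·307 − 3)/2 = 235162.
Difference: 238239 − 235162 = 3077.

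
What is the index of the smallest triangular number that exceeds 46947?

Solve n(n+1)/2 > 46947 for integer n.
The largest n with value ≤ 46947 is 305 (since 46665 ≤ 46947 < 46971), so the first above is n = 306, value 46971.

306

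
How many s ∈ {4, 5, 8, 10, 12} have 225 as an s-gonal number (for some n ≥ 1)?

s = 4: P(4, 15) = 225. ✓
s = 5: P(5, 12) = 210 and P(5, 13) = 247; 225 is not s-gonal.
s = 8: P(8, 9) = 225. ✓
s = 10: P(10, 7) = 175 and P(10, 8) = 232; 225 is not s-gonal.
s = 12: P(12, 7) = 217 and P(12, 8) = 288; 225 is not s-gonal.
Hits: s ∈ {4, 8} → 2.

2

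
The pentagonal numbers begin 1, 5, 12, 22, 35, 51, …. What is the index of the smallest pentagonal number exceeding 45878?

176

Solve n(3n−1)/2 > 45878 for integer n.
The largest n with value ≤ 45878 is 175 (since 45850 ≤ 45878 < 46376), so the first above is n = 176, value 46376.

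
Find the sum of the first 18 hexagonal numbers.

Σ i(2i−1) = 2Σi² − Σi over i = 1..18.
Σi = 171 and Σi² = 2109.
2·2109 − 1·171 = 4047.

4047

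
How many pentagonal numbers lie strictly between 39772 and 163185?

The n-th pentagonal number is n(3n−1)/2.
Smallest index with value > 39772: n = 164 (giving 40262).
Largest index with value < 163185: n = 329 (giving 162197).
Indices 164 through 329: 166 terms.

166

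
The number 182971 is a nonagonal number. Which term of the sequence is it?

229

Set n(7n−5)/2 = 182971, giving 7n² − 5n − 365942 = 0.
The discriminant is 25 + 56·182971 = 10246401, and √10246401 = 3201.
So n = (5 + 3201) / 14 = 3206/14 = 229.
Check: 229·(7·229 − 5)/2 = 182971. ✓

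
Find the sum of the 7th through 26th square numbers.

6110

Σ_{i=7}^{26} i² = 6201 − 91 = 6110.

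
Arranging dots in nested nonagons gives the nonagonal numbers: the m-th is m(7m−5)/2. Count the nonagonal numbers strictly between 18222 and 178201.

153

The n-th nonagonal number is n(7n−5)/2.
Smallest index with value > 18222: n = 73 (giving 18469).
Largest index with value < 178201: n = 225 (giving 176625).
Indices 73 through 225: 153 terms.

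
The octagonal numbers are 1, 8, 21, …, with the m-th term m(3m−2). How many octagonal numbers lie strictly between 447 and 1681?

12

The n-th octagonal number is n(3n−2).
Smallest index with value > 447: n = 13 (giving 481).
Largest index with value < 1681: n = 24 (giving 1680).
Indices 13 through 24: 12 terms.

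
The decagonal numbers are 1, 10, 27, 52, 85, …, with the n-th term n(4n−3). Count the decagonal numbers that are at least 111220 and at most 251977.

84

The n-th decagonal number is n(4n−3).
Smallest index with value ≥ 111220: n = 168 (giving 112392).
Largest index with value ≤ 251977: n = 251 (giving 251251).
Indices 168 through 251: 84 terms.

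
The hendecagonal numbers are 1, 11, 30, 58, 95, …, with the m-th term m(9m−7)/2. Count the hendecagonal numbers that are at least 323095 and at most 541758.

The n-th hendecagonal number is n(9n−7)/2.
Smallest index with value ≥ 323095: n = 269 (giving 324683).
Largest index with value ≤ 541758: n = 347 (giving 540626).
Indices 269 through 347: 79 terms.

79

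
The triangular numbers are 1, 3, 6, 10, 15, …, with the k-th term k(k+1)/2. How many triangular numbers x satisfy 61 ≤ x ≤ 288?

13

The n-th triangular number is n(n+1)/2.
Smallest index with value ≥ 61: n = 11 (giving 66).
Largest index with value ≤ 288: n = 23 (giving 276).
Indices 11 through 23: 13 terms.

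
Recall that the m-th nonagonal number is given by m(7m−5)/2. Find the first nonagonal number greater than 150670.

150904

Solve n(7n−5)/2 > 150670 for integer n.
The largest n with value ≤ 150670 is 207 (since 149454 ≤ 150670 < 150904), so the first above is n = 208, value 150904.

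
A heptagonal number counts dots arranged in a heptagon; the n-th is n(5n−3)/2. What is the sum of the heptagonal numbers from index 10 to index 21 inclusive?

Σ i(5i−3)/2 = (5Σi² − 3Σi) / 2 over i = 10..21.
Σi = 231 − 45 = 186 and Σi² = 3311 − 285 = 3026.
(5·3026 − 3·186) / 2 = 14572/2 = 7286.

7286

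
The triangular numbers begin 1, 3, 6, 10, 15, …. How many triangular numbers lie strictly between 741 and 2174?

27

The n-th triangular number is n(n+1)/2.
Smallest index with value > 741: n = 39 (giving 780).
Largest index with value < 2174: n = 65 (giving 2145).
Indices 39 through 65: 27 terms.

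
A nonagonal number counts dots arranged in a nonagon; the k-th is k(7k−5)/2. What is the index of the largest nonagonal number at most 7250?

Solve n(7n−5)/2 ≤ 7250 for integer n.
n = 45 gives 6975 ≤ 7250, while n = 46 gives 7291 > 7250; so the answer is index 45.

45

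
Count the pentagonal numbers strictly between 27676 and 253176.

274

The n-th pentagonal number is n(3n−1)/2.
Smallest index with value > 27676: n = 137 (giving 28085).
Largest index with value < 253176: n = 410 (giving 251945).
Indices 137 through 410: 274 terms.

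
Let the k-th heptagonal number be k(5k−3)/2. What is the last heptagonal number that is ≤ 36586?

Solve n(5n−3)/2 ≤ 36586 for integer n.
n = 121 gives 36421 ≤ 36586, while n = 122 gives 37027 > 36586; so the answer is 36421.

36421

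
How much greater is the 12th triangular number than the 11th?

Consecutive triangular numbers differ by n: T_{12} − T_{11} = 12.

12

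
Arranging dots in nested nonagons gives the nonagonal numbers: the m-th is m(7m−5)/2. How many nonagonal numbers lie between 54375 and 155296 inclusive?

87

The n-th nonagonal number is n(7n−5)/2.
Smallest index with value ≥ 54375: n = 125 (giving 54375).
Largest index with value ≤ 155296: n = 211 (giving 155296).
Indices 125 through 211: 87 terms.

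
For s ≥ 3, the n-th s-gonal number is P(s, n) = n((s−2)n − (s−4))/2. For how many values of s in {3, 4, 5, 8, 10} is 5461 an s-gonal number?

s = 3: P(3, 104) = 5460 and P(3, 105) = 5565; 5461 is not s-gonal.
s = 4: P(4, 73) = 5329 and P(4, 74) = 5476; 5461 is not s-gonal.
s = 5: P(5, 60) = 5370 and P(5, 61) = 5551; 5461 is not s-gonal.
s = 8: P(8, 43) = 5461. ✓
s = 10: P(10, 37) = 5365 and P(10, 38) = 5662; 5461 is not s-gonal.
Hits: s ∈ {8} → 1.

1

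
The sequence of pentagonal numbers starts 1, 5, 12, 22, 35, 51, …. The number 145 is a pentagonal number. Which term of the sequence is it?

Set n(3n−1)/2 = 145, giving 3n² − n − 290 = 0.
So n = (1 + 59) / 6 = 60/6 = 10.
Check: 10·(3·10 − 1)/2 = 145. ✓

10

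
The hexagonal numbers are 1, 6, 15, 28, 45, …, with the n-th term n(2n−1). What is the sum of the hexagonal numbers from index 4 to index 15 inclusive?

2338

Σ i(2i−1) = 2Σi² − Σi over i = 4..15.
Σi = 120 − 6 = 114 and Σi² = 1240 − 14 = 1226.
2·1226 − 1·114 = 2338.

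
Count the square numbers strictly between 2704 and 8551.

The n-th square number is n².
Smallest index with value > 2704: n = 53 (giving 2809).
Largest index with value < 8551: n = 92 (giving 8464).
Indices 53 through 92: 40 terms.

40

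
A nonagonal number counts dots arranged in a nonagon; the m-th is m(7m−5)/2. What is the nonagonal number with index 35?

4200

The 35th nonagonal number is n(7n−5)/2 with n = 35.
35·(7·35 − 5)/2 = 35·240/2 = 35·120 = 4200.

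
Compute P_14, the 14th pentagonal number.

287

14·(3·14 − 1)/2 = 14·41/2 = 287.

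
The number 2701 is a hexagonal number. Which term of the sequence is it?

37

Set n(2n−1) = 2701, giving 2n² − n − 2701 = 0.
The discriminant is 1 + 8·2701 = 21609, and √21609 = 147.
So n = (1 + 147) / 4 = 148/4 = 37.
Check: 37·(2·37 − 1) = 2701. ✓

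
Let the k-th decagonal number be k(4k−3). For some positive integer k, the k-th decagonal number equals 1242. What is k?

Set n(4n−3) = 1242, giving 4n² − 3n − 1242 = 0.
The discriminant is 9 + 16·1242 = 19881, and √19881 = 141.
So n = (3 + 141) / 8 = 144/8 = 18.

18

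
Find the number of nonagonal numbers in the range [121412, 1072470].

367

The n-th nonagonal number is n(7n−5)/2.
Smallest index with value ≥ 121412: n = 187 (giving 121924).
Largest index with value ≤ 1072470: n = 553 (giving 1068949).
Indices 187 through 553: 367 terms.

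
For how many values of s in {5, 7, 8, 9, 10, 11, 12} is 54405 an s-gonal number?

2

s = 5: P(5, 190) = 54055 and P(5, 191) = 54626; 54405 is not s-gonal.
s = 7: P(7, 147) = 53802 and P(7, 148) = 54538; 54405 is not s-gonal.
s = 8: P(8, 135) = 54405. ✓
s = 9: P(9, 125) = 54375 and P(9, 126) = 55251; 54405 is not s-gonal.
s = 10: P(10, 117) = 54405. ✓
s = 11: P(11, 110) = 54065 and P(11, 111) = 55056; 54405 is not s-gonal.
s = 12: P(12, 104) = 53664 and P(12, 105) = 54705; 54405 is not s-gonal.
Hits: s ∈ {8, 10} → 2.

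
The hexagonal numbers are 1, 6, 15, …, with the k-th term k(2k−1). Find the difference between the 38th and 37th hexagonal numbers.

Consecutive hexagonal numbers differ by 4n − 3: here 4·38 − 3 = 149.

149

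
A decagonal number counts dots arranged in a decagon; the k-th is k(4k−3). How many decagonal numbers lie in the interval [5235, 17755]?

The n-th decagonal number is n(4n−3).
Smallest index with value ≥ 5235: n = 37 (giving 5365).
Largest index with value ≤ 17755: n = 67 (giving 17755).
Indices 37 through 67: 31 terms.

31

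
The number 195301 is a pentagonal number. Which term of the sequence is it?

Set n(3n−1)/2 = 195301, giving 3n² − n − 390602 = 0.
The discriminant is 1 + 24·195301 = 4687225, and √4687225 = 2165.
So n = (1 + 2165) / 6 = 2166/6 = 361.

361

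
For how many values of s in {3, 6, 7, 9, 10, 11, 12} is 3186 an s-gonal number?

s = 3: P(3, 79) = 3160 and P(3, 80) = 3240; 3186 is not s-gonal.
s = 6: P(6, 40) = 3160 and P(6, 41) = 3321; 3186 is not s-gonal.
s = 7: P(7, 36) = 3186. ✓
s = 9: P(9, 30) = 3075 and P(9, 31) = 3286; 3186 is not s-gonal.
s = 10: P(10, 28) = 3052 and P(10, 29) = 3277; 3186 is not s-gonal.
s = 11: P(11, 27) = 3186. ✓
s = 12: P(12, 25) = 3025 and P(12, 26) = 3276; 3186 is not s-gonal.
Hits: s ∈ {7, 11} → 2.

2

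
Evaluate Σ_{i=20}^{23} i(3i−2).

5390

Σ i(3i−2) = 3Σi² − 2Σi over i = 20..23.
Σi = 276 − 190 = 86 and Σi² = 4324 − 2470 = 1854.
3·1854 − 2·86 = 5390.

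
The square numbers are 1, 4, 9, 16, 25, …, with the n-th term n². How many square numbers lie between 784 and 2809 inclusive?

The n-th square number is n².
Smallest index with value ≥ 784: n = 28 (giving 784).
Largest index with value ≤ 2809: n = 53 (giving 2809).
Indices 28 through 53: 26 terms.

26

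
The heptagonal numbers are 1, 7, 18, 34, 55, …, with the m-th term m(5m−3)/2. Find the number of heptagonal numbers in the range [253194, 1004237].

The n-th heptagonal number is n(5n−3)/2.
Smallest index with value ≥ 253194: n = 319 (giving 253924).
Largest index with value ≤ 1004237: n = 634 (giving 1003939).
Indices 319 through 634: 316 terms.

316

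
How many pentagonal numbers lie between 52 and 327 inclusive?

The n-th pentagonal number is n(3n−1)/2.
Smallest index with value ≥ 52: n = 7 (giving 70).
Largest index with value ≤ 327: n = 14 (giving 287).
Indices 7 through 14: 8 terms.

8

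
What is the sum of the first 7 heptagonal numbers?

308

Σ i(5i−3)/2 = (5Σi² − 3Σi) / 2 over i = 1..7.
Σi = 28 and Σi² = 140.
(5·140 − 3·28) / 2 = 616/2 = 308.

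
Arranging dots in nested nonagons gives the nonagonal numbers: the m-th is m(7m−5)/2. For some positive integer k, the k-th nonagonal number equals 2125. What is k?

Set n(7n−5)/2 = 2125, giving 7n² − 5n − 4250 = 0.
So n = (5 + 345) / 14 = 350/14 = 25.

25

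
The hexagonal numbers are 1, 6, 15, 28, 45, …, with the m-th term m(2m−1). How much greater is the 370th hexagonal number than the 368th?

370·(2·370 − 1) = 273430 and 368·(2·368 − 1) = 270480.
Difference: 273430 − 270480 = 2950.

2950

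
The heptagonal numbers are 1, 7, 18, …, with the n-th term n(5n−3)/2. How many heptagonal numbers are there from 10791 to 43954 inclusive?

67

The n-th heptagonal number is n(5n−3)/2.
Smallest index with value ≥ 10791: n = 66 (giving 10791).
Largest index with value ≤ 43954: n = 132 (giving 43362).
Indices 66 through 132: 67 terms.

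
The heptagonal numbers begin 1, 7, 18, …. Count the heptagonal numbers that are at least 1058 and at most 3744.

19

The n-th heptagonal number is n(5n−3)/2.
Smallest index with value ≥ 1058: n = 21 (giving 1071).
Largest index with value ≤ 3744: n = 39 (giving 3744).
Indices 21 through 39: 19 terms.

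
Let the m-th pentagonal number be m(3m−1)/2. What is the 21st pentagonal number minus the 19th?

119

21·(3·21 − 1)/2 = 651 and 19·(3·19 − 1)/2 = 532.
Difference: 651 − 532 = 119.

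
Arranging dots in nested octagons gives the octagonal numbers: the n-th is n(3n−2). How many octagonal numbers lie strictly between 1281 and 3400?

12

The n-th octagonal number is n(3n−2).
Smallest index with value > 1281: n = 22 (giving 1408).
Largest index with value < 3400: n = 33 (giving 3201).
Indices 22 through 33: 12 terms.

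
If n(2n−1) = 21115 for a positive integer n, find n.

Set n(2n−1) = 21115, giving 2n² − n − 21115 = 0.
The discriminant is 1 + 8·21115 = 168921, and √168921 = 411.
So n = (1 + 411) / 4 = 412/4 = 103.

103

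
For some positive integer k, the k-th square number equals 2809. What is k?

We need n² = 2809, so n = √2809 = 53.

53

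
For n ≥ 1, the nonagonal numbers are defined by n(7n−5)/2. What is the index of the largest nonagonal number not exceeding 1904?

23

Solve n(7n−5)/2 ≤ 1904 for integer n.
n = 23 gives 1794 ≤ 1904, while n = 24 gives 1956 > 1904; so the answer is index 23.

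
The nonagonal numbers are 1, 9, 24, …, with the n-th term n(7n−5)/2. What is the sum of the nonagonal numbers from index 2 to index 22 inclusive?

12649

Σ i(7i−5)/2 = (7Σi² − 5Σi) / 2 over i = 2..22.
Σi = 253 − 1 = 252 and Σi² = 3795 − 1 = 3794.
(7·3794 − 5·252) / 2 = 25298/2 = 12649.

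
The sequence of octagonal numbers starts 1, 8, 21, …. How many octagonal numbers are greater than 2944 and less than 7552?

The n-th octagonal number is n(3n−2).
Smallest index with value > 2944: n = 32 (giving 3008).
Largest index with value < 7552: n = 50 (giving 7400).
Indices 32 through 50: 19 terms.

19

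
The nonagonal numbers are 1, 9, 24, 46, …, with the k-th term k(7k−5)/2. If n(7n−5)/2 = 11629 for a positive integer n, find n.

58

Set n(7n−5)/2 = 11629, giving 7n² − 5n − 23258 = 0.
The discriminant is 25 + 56·11629 = 651249, and √651249 = 807.
So n = (5 + 807) / 14 = 812/14 = 58.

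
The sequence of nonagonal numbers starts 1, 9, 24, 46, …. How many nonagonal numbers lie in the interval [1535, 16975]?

49

The n-th nonagonal number is n(7n−5)/2.
Smallest index with value ≥ 1535: n = 22 (giving 1639).
Largest index with value ≤ 16975: n = 70 (giving 16975).
Indices 22 through 70: 49 terms.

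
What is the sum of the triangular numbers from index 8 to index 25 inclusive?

Σ i(i+1)/2 = (Σi² + Σi) / 2 over i = 8..25.
Σi = 325 − 28 = 297 and Σi² = 5525 − 140 = 5385.
(1·5385 + 1·297) / 2 = 5682/2 = 2841.

2841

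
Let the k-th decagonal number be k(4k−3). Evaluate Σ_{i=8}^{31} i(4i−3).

39700

Σ i(4i−3) = 4Σi² − 3Σi over i = 8..31.
Σi = 496 − 28 = 468 and Σi² = 10416 − 140 = 10276.
4·10276 − 3·468 = 39700.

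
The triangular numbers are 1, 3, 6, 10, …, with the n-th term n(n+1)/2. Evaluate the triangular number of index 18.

171

The 18th triangular number is n(n+1)/2 with n = 18.
18·19/2 = 342/2 = 171.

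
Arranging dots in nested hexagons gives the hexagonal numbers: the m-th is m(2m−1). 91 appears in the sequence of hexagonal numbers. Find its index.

Set n(2n−1) = 91, giving 2n² − n − 91 = 0.
So n = (1 + 27) / 4 = 28/4 = 7.

7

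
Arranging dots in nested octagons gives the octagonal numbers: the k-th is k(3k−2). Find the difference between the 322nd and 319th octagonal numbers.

322·(3·322 − 2) = 310408 and 319·(3·319 − 2) = 304645.
Difference: 310408 − 304645 = 5763.

5763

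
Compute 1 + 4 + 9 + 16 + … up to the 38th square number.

Σ_{i=1}^{38} i² = 38·39·77/6 = 19019.

19019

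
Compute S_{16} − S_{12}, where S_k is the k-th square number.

16² = 256 and 12² = 144.
Difference: 256 − 144 = 112.

112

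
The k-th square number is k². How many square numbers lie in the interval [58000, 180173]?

184

The n-th square number is n².
Smallest index with value ≥ 58000: n = 241 (giving 58081).
Largest index with value ≤ 180173: n = 424 (giving 179776).
Indices 241 through 424: 184 terms.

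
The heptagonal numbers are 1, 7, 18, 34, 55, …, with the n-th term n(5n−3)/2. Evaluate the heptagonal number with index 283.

The 283rd heptagonal number is n(5n−3)/2 with n = 283.
283·(5·283 − 3)/2 = 283·1412/2 = 283·706 = 199798.

199798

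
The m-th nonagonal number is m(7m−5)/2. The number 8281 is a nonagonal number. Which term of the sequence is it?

Set n(7n−5)/2 = 8281, giving 7n² − 5n − 16562 = 0.
The discriminant is 25 + 56·8281 = 463761, and √463761 = 681.
So n = (5 + 681) / 14 = 686/14 = 49.

49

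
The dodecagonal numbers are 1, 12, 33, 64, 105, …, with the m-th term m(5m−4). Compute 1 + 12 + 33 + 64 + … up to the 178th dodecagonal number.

Σ i(5i−4) = 5Σi² − 4Σi over i = 1..178.
Σi = 15931 and Σi² = 1895789.
5·1895789 − 4·15931 = 9415221.

9415221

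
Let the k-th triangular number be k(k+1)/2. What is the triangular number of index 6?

21

6·7/2 = 42/2 = 21.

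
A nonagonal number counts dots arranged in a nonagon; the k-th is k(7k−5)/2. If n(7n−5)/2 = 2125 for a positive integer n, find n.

Set n(7n−5)/2 = 2125, giving 7n² − 5n − 4250 = 0.
The discriminant is 25 + 56·2125 = 119025, and √119025 = 345.
So n = (5 + 345) / 14 = 350/14 = 25.
Check: 25·(7·25 − 5)/2 = 2125. ✓

25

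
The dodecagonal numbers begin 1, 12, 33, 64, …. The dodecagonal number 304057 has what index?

247

Set n(5n−4) = 304057, giving 5n² − 4n − 304057 = 0.
So n = (4 + 2466) / 10 = 2470/10 = 247.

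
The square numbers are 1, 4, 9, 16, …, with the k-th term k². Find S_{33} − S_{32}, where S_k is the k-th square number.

n² − (n−1)² = 2n − 1, so 33² − 32² = 2·33 − 1 = 65.

65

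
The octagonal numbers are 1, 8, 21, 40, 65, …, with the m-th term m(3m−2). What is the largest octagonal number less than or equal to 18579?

Solve n(3n−2) ≤ 18579 for integer n.
n = 79 gives 18565 ≤ 18579, while n = 80 gives 19040 > 18579; so the answer is 18565.

18565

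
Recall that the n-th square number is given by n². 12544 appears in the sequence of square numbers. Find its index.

We need n² = 12544, so n = √12544 = 112.

112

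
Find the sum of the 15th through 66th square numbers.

97006

Σ_{i=15}^{66} i² = 98021 − 1015 = 97006.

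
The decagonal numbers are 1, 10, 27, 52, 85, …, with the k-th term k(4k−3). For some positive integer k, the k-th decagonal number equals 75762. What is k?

138

Set n(4n−3) = 75762, giving 4n² − 3n − 75762 = 0.
The discriminant is 9 + 16·75762 = 1212201, and √1212201 = 1101.
So n = (3 + 1101) / 8 = 1104/8 = 138.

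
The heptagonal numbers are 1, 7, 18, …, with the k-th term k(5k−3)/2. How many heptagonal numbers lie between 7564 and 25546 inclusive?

46

The n-th heptagonal number is n(5n−3)/2.
Smallest index with value ≥ 7564: n = 56 (giving 7756).
Largest index with value ≤ 25546: n = 101 (giving 25351).
Indices 56 through 101: 46 terms.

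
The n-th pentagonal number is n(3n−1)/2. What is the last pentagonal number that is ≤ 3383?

3290

Solve n(3n−1)/2 ≤ 3383 for integer n.
n = 47 gives 3290 ≤ 3383, while n = 48 gives 3432 > 3383; so the answer is 3290.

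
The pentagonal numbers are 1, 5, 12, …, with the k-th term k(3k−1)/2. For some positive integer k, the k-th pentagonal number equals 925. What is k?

Set n(3n−1)/2 = 925, giving 3n² − n − 1850 = 0.
So n = (1 + 149) / 6 = 150/6 = 25.

25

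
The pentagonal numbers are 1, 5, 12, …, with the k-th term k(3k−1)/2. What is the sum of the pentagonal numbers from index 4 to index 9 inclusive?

Σ i(3i−1)/2 = (3Σi² − Σi) / 2 over i = 4..9.
Σi = 45 − 6 = 39 and Σi² = 285 − 14 = 271.
(3·271 − 1·39) / 2 = 774/2 = 387.

387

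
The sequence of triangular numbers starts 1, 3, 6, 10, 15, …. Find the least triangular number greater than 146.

153

Solve n(n+1)/2 > 146 for integer n.
The largest n with value ≤ 146 is 16 (since 136 ≤ 146 < 153), so the first above is n = 17, value 153.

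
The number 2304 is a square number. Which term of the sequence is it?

We need n² = 2304, so n = √2304 = 48.

48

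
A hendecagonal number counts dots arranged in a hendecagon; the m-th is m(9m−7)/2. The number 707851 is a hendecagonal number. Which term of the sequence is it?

Set n(9n−7)/2 = 707851, giving 9n² − 7n − 1415702 = 0.
So n = (7 + 7139) / 18 = 7146/18 = 397.
Check: 397·(9·397 − 7)/2 = 707851. ✓

397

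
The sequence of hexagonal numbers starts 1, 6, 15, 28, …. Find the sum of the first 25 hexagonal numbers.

10725

Σ i(2i−1) = 2Σi² − Σi over i = 1..25.
Σi = 325 and Σi² = 5525.
2·5525 − 1·325 = 10725.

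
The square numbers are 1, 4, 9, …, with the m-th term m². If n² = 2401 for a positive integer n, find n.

We need n² = 2401, so n = √2401 = 49.

49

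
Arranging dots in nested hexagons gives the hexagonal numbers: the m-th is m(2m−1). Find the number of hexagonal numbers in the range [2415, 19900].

66

The n-th hexagonal number is n(2n−1).
Smallest index with value ≥ 2415: n = 35 (giving 2415).
Largest index with value ≤ 19900: n = 100 (giving 19900).
Indices 35 through 100: 66 terms.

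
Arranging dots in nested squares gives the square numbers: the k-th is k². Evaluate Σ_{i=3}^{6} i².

Σ_{i=3}^{6} i² = 91 − 5 = 86.

86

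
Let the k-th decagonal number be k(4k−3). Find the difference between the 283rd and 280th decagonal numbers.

6747

283·(4·283 − 3) = 319507 and 280·(4·280 − 3) = 312760.
Difference: 319507 − 312760 = 6747.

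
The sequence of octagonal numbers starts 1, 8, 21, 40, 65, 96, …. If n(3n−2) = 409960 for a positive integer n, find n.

Set n(3n−2) = 409960, giving 3n² − 2n − 409960 = 0.
The discriminant is 4 + 12·409960 = 4919524, and √4919524 = 2218.
So n = (2 + 2218) / 6 = 2220/6 = 370.

370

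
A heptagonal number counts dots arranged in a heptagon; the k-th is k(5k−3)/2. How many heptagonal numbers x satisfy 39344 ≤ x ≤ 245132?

The n-th heptagonal number is n(5n−3)/2.
Smallest index with value ≥ 39344: n = 126 (giving 39501).
Largest index with value ≤ 245132: n = 313 (giving 244453).
Indices 126 through 313: 188 terms.

188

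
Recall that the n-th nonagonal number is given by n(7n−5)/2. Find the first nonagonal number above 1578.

1639

Solve n(7n−5)/2 > 1578 for integer n.
The largest n with value ≤ 1578 is 21 (since 1491 ≤ 1578 < 1639), so the first above is n = 22, value 1639.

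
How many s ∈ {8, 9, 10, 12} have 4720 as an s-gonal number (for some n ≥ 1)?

1

s = 8: P(8, 40) = 4720. ✓
s = 9: P(9, 37) = 4699 and P(9, 38) = 4959; 4720 is not s-gonal.
s = 10: P(10, 34) = 4522 and P(10, 35) = 4795; 4720 is not s-gonal.
s = 12: P(12, 31) = 4681 and P(12, 32) = 4992; 4720 is not s-gonal.
Hits: s ∈ {8} → 1.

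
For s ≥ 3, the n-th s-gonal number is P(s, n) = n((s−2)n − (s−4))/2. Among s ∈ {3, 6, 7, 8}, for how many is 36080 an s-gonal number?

1

s = 3: P(3, 268) = 36046 and P(3, 269) = 36315; 36080 is not s-gonal.
s = 6: P(6, 134) = 35778 and P(6, 135) = 36315; 36080 is not s-gonal.
s = 7: P(7, 120) = 35820 and P(7, 121) = 36421; 36080 is not s-gonal.
s = 8: P(8, 110) = 36080. ✓
Hits: s ∈ {8} → 1.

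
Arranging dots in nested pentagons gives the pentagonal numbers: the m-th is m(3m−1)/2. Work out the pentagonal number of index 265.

105205

The 265th pentagonal number is n(3n−1)/2 with n = 265.
265·(3·265 − 1)/2 = 265·794/2 = 265·397 = 105205.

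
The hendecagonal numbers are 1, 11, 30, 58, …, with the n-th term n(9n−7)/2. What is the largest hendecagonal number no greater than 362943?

361958

Solve n(9n−7)/2 ≤ 362943 for integer n.
n = 284 gives 361958 ≤ 362943, while n = 285 gives 364515 > 362943; so the answer is 361958.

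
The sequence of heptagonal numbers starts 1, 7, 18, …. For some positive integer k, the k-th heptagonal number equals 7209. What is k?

Set n(5n−3)/2 = 7209, giving 5n² − 3n − 14418 = 0.
The discriminant is 9 + 40·7209 = 288369, and √288369 = 537.
So n = (3 + 537) / 10 = 540/10 = 54.

54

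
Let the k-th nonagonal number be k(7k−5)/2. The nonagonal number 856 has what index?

16

Set n(7n−5)/2 = 856, giving 7n² − 5n − 1712 = 0.
So n = (5 + 219) / 14 = 224/14 = 16.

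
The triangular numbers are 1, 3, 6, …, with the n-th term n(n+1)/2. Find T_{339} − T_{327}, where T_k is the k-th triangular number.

4002

339·340/2 = 57630 and 327·328/2 = 53628.
Difference: 57630 − 53628 = 4002.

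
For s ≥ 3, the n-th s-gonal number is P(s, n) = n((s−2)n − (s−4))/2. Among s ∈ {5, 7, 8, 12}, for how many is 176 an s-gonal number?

s = 5: P(5, 11) = 176. ✓
s = 7: P(7, 8) = 148 and P(7, 9) = 189; 176 is not s-gonal.
s = 8: P(8, 8) = 176. ✓
s = 12: P(12, 6) = 156 and P(12, 7) = 217; 176 is not s-gonal.
Hits: s ∈ {5, 8} → 2.

2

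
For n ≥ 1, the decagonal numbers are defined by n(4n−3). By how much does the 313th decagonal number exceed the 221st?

196236

313·(4·313 − 3) = 390937 and 221·(4·221 − 3) = 194701.
Difference: 390937 − 194701 = 196236.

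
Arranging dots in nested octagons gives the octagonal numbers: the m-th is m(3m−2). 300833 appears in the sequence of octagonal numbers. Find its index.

Set n(3n−2) = 300833, giving 3n² − 2n − 300833 = 0.
The discriminant is 4 + 12·300833 = 3610000, and √3610000 = 1900.
So n = (2 + 1900) / 6 = 1902/6 = 317.

317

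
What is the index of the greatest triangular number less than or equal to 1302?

Solve n(n+1)/2 ≤ 1302 for integer n.
n = 50 gives 1275 ≤ 1302, while n = 51 gives 1326 > 1302; so the answer is index 50.

50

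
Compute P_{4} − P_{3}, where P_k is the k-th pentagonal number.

Consecutive pentagonal numbers differ by 3n − 2: here 3·4 − 2 = 10.

10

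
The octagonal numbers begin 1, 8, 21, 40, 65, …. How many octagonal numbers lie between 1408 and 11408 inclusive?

The n-th octagonal number is n(3n−2).
Smallest index with value ≥ 1408: n = 22 (giving 1408).
Largest index with value ≤ 11408: n = 62 (giving 11408).
Indices 22 through 62: 41 terms.

41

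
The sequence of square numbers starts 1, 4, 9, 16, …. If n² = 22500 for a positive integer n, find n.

150

We need n² = 22500, so n = √22500 = 150.
Check: 150² = 22500. ✓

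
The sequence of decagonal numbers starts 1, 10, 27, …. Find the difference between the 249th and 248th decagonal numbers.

1985

Consecutive decagonal numbers differ by 8n − 7: here 8·249 − 7 = 1985.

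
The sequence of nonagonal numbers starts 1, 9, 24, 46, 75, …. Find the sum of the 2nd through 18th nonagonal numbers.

Σ i(7i−5)/2 = (7Σi² − 5Σi) / 2 over i = 2..18.
Σi = 171 − 1 = 170 and Σi² = 2109 − 1 = 2108.
(7·2108 − 5·170) / 2 = 13906/2 = 6953.

6953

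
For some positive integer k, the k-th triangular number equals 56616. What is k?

Set n(n+1)/2 = 56616, giving n² + n − 113232 = 0.
So n = (-1 + 673) / 2 = 672/2 = 336.
Check: 336·337/2 = 56616. ✓

336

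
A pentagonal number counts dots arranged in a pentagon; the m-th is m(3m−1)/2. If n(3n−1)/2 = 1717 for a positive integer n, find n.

34

Set n(3n−1)/2 = 1717, giving 3n² − n − 3434 = 0.
So n = (1 + 203) / 6 = 204/6 = 34.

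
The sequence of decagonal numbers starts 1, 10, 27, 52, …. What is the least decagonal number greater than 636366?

Solve n(4n−3) > 636366 for integer n.
The largest n with value ≤ 636366 is 399 (since 635607 ≤ 636366 < 638800), so the first above is n = 400, value 638800.

638800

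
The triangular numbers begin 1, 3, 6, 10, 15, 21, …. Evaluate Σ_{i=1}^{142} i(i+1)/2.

487344

Σ i(i+1)/2 = (Σi² + Σi) / 2 over i = 1..142.
Σi = 10153 and Σi² = 964535.
(1·964535 + 1·10153) / 2 = 974688/2 = 487344.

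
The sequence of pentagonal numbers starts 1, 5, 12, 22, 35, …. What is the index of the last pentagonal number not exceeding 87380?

Solve n(3n−1)/2 ≤ 87380 for integer n.
n = 241 gives 87001 ≤ 87380, while n = 242 gives 87725 > 87380; so the answer is index 241.

241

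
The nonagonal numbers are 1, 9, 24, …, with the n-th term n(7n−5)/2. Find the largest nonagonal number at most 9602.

Solve n(7n−5)/2 ≤ 9602 for integer n.
n = 52 gives 9334 ≤ 9602, while n = 53 gives 9699 > 9602; so the answer is 9334.

9334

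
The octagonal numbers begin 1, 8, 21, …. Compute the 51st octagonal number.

7701

The 51st octagonal number is n(3n−2) with n = 51.
51·(3·51 − 2) = 51·151 = 7701.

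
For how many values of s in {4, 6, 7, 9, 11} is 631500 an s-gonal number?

s = 4: P(4, 794) = 630436 and P(4, 795) = 632025; 631500 is not s-gonal.
s = 6: P(6, 562) = 631126 and P(6, 563) = 633375; 631500 is not s-gonal.
s = 7: P(7, 502) = 629257 and P(7, 503) = 631768; 631500 is not s-gonal.
s = 9: P(9, 425) = 631125 and P(9, 426) = 634101; 631500 is not s-gonal.
s = 11: P(11, 375) = 631500. ✓
Hits: s ∈ {11} → 1.

1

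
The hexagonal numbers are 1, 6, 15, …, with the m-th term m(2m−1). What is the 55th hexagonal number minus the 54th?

217

Consecutive hexagonal numbers differ by 4n − 3: here 4·55 − 3 = 217.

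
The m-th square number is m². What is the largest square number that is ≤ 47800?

Solve n² ≤ 47800 for integer n.
n = 218 gives 47524 ≤ 47800, while n = 219 gives 47961 > 47800; so the answer is 47524.

47524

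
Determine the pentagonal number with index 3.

The 3rd pentagonal number is n(3n−1)/2 with n = 3.
3·(3·3 − 1)/2 = 3·8/2 = 3·4 = 12.

12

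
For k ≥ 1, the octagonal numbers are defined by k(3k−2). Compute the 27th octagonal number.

The 27th octagonal number is n(3n−2) with n = 27.
27·(3·27 − 2) = 27·79 = 2133.

2133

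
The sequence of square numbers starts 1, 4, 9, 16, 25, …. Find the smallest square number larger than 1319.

Solve n² > 1319 for integer n.
The largest n with value ≤ 1319 is 36 (since 1296 ≤ 1319 < 1369), so the first above is n = 37, value 1369.

1369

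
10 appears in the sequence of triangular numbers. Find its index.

Set n(n+1)/2 = 10, giving n² + n − 20 = 0.
The discriminant is 1 + 8·10 = 81, and √81 = 9.
So n = (-1 + 9) / 2 = 8/2 = 4.
Check: 4·5/2 = 10. ✓

4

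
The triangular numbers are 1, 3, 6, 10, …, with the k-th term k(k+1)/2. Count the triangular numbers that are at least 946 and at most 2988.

34

The n-th triangular number is n(n+1)/2.
Smallest index with value ≥ 946: n = 43 (giving 946).
Largest index with value ≤ 2988: n = 76 (giving 2926).
Indices 43 through 76: 34 terms.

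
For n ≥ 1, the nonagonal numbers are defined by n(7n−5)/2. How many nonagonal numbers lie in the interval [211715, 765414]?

The n-th nonagonal number is n(7n−5)/2.
Smallest index with value ≥ 211715: n = 247 (giving 212914).
Largest index with value ≤ 765414: n = 468 (giving 765414).
Indices 247 through 468: 222 terms.

222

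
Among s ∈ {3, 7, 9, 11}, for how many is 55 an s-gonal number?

s = 3: P(3, 10) = 55. ✓
s = 7: P(7, 5) = 55. ✓
s = 9: P(9, 4) = 46 and P(9, 5) = 75; 55 is not s-gonal.
s = 11: P(11, 3) = 30 and P(11, 4) = 58; 55 is not s-gonal.
Hits: s ∈ {3, 7} → 2.

2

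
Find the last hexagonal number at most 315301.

314821

Solve n(2n−1) ≤ 315301 for integer n.
n = 397 gives 314821 ≤ 315301, while n = 398 gives 316410 > 315301; so the answer is 314821.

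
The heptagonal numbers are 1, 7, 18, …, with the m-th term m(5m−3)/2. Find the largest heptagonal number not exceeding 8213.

Solve n(5n−3)/2 ≤ 8213 for integer n.
n = 57 gives 8037 ≤ 8213, while n = 58 gives 8323 > 8213; so the answer is 8037.

8037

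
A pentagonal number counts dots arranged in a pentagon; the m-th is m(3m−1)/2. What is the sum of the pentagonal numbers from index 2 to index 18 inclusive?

Σ i(3i−1)/2 = (3Σi² − Σi) / 2 over i = 2..18.
Σi = 171 − 1 = 170 and Σi² = 2109 − 1 = 2108.
(3·2108 − 1·170) / 2 = 6154/2 = 3077.

3077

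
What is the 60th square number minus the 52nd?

60² = 3600 and 52² = 2704.
Difference: 3600 − 2704 = 896.

896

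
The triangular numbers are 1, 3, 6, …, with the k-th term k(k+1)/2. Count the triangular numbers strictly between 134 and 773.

The n-th triangular number is n(n+1)/2.
Smallest index with value > 134: n = 16 (giving 136).
Largest index with value < 773: n = 38 (giving 741).
Indices 16 through 38: 23 terms.

23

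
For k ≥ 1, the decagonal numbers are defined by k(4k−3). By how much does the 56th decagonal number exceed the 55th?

Consecutive decagonal numbers differ by 8n − 7: here 8·56 − 7 = 441.

441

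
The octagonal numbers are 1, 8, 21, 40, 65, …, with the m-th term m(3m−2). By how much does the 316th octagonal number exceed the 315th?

Consecutive octagonal numbers differ by 6n − 5: here 6·316 − 5 = 1891.

1891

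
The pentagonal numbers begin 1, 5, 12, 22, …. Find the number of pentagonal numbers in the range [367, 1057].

The n-th pentagonal number is n(3n−1)/2.
Smallest index with value ≥ 367: n = 16 (giving 376).
Largest index with value ≤ 1057: n = 26 (giving 1001).
Indices 16 through 26: 11 terms.

11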